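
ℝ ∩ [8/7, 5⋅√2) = [8/7, 5⋅√2)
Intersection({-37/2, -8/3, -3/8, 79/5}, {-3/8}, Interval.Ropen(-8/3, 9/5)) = {-3/8}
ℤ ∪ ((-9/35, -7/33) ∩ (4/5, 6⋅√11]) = ℤ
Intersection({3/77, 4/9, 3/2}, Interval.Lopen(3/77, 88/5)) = {4/9, 3/2}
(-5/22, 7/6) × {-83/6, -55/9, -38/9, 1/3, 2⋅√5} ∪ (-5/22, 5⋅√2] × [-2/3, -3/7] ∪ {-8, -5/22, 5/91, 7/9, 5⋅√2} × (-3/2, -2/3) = ((-5/22, 5⋅√2] × [-2/3, -3/7]) ∪ ({-8, -5/22, 5/91, 7/9, 5⋅√2} × (-3/2, -2/3)) ∪ ((-5/22, 7/6) × {-83/6, -55/9, -38/9, 1/3, 2⋅√5})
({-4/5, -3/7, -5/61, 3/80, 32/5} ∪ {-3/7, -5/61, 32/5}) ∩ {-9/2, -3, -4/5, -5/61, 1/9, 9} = {-4/5, -5/61}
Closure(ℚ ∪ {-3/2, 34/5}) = ℝ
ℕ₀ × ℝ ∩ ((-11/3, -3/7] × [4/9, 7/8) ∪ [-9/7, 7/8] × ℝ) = {0} × ℝ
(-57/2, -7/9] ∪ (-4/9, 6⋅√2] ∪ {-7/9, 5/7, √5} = (-57/2, -7/9] ∪ (-4/9, 6⋅√2]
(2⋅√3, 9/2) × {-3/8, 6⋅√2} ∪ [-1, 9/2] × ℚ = ([-1, 9/2] × ℚ) ∪ ((2⋅√3, 9/2) × {-3/8, 6⋅√2})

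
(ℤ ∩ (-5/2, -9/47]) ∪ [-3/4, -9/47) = {-2, -1} ∪ [-3/4, -9/47)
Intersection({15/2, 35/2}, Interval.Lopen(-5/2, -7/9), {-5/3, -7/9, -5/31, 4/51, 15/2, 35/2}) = EmptySet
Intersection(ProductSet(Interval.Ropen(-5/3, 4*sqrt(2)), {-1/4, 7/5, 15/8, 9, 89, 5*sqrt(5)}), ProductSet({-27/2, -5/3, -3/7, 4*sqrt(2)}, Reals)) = ProductSet({-5/3, -3/7}, {-1/4, 7/5, 15/8, 9, 89, 5*sqrt(5)})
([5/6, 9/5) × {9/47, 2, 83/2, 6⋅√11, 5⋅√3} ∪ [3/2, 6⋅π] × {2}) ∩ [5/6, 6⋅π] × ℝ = ([3/2, 6⋅π] × {2}) ∪ ([5/6, 9/5) × {9/47, 2, 83/2, 6⋅√11, 5⋅√3})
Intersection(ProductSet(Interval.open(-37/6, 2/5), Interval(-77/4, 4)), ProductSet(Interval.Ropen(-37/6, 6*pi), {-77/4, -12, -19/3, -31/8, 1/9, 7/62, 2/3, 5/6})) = ProductSet(Interval.open(-37/6, 2/5), {-77/4, -12, -19/3, -31/8, 1/9, 7/62, 2/3, 5/6})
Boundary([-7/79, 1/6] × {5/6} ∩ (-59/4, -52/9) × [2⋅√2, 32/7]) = ∅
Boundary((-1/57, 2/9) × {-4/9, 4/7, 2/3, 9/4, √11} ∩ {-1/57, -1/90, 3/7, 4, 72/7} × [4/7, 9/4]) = {-1/90} × {4/7, 2/3, 9/4}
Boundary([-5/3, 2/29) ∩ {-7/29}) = {-7/29}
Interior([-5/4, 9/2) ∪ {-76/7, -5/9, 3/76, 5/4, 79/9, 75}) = (-5/4, 9/2)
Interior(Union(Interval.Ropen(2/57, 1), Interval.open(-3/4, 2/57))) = Interval.open(-3/4, 1)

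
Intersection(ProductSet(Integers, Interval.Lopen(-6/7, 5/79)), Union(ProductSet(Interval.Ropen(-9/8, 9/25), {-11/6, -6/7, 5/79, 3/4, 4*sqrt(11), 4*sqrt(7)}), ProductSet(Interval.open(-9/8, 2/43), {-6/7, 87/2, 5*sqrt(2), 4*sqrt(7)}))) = ProductSet(Range(-1, 1, 1), {5/79})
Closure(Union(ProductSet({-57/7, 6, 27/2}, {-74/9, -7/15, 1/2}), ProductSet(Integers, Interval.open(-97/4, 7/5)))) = Union(ProductSet({-57/7, 6, 27/2}, {-74/9, -7/15, 1/2}), ProductSet(Integers, Interval(-97/4, 7/5)))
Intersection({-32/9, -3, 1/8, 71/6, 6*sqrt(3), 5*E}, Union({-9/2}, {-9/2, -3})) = {-3}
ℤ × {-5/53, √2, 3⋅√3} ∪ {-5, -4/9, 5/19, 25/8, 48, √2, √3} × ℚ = (ℤ × {-5/53, √2, 3⋅√3}) ∪ ({-5, -4/9, 5/19, 25/8, 48, √2, √3} × ℚ)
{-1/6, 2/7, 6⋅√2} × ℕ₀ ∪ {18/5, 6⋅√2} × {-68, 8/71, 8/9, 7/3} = ({-1/6, 2/7, 6⋅√2} × ℕ₀) ∪ ({18/5, 6⋅√2} × {-68, 8/71, 8/9, 7/3})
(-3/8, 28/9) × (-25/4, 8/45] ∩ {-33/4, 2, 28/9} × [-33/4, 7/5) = {2} × (-25/4, 8/45]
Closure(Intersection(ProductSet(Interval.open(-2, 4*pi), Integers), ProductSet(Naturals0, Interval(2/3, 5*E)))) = ProductSet(Range(0, 13, 1), Range(1, 14, 1))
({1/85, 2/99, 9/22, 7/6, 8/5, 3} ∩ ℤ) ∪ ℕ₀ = ℕ₀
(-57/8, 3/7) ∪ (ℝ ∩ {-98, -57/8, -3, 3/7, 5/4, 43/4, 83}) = {-98, 5/4, 43/4, 83} ∪ [-57/8, 3/7]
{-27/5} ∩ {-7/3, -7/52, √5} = ∅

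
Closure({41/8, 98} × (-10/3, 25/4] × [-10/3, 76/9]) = {41/8, 98} × [-10/3, 25/4] × [-10/3, 76/9]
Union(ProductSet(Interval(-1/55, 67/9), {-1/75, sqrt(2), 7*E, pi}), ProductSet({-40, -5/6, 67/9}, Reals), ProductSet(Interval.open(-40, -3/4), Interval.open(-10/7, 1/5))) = Union(ProductSet({-40, -5/6, 67/9}, Reals), ProductSet(Interval.open(-40, -3/4), Interval.open(-10/7, 1/5)), ProductSet(Interval(-1/55, 67/9), {-1/75, sqrt(2), 7*E, pi}))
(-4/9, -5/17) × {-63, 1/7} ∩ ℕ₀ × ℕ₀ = ∅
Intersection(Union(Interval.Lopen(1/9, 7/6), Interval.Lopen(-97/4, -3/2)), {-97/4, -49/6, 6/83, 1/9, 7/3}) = {-49/6}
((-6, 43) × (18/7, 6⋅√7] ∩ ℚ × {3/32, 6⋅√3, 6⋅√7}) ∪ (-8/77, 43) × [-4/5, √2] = ((-8/77, 43) × [-4/5, √2]) ∪ ((ℚ ∩ (-6, 43)) × {6⋅√3, 6⋅√7})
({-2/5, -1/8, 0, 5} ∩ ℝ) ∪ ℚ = ℚ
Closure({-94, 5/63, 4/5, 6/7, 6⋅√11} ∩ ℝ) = {-94, 5/63, 4/5, 6/7, 6⋅√11}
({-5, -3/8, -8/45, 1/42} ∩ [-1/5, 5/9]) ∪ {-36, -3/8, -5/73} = {-36, -3/8, -8/45, -5/73, 1/42}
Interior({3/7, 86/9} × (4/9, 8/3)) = ∅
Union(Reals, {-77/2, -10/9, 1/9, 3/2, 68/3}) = Reals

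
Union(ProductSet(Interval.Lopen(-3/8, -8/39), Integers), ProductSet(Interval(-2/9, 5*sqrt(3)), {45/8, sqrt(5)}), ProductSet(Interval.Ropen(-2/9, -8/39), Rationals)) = Union(ProductSet(Interval.Lopen(-3/8, -8/39), Integers), ProductSet(Interval.Ropen(-2/9, -8/39), Rationals), ProductSet(Interval(-2/9, 5*sqrt(3)), {45/8, sqrt(5)}))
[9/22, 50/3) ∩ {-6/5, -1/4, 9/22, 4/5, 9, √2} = {9/22, 4/5, 9, √2}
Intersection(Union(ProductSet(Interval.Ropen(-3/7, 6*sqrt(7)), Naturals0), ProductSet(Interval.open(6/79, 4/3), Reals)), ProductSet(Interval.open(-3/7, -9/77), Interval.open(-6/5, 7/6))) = ProductSet(Interval.open(-3/7, -9/77), Range(0, 2, 1))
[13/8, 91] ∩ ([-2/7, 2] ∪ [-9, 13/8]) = [13/8, 2]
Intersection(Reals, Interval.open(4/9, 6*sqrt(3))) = Interval.open(4/9, 6*sqrt(3))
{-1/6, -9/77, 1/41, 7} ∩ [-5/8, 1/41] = {-1/6, -9/77, 1/41}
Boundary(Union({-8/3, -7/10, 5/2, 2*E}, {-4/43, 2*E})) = {-8/3, -7/10, -4/43, 5/2, 2*E}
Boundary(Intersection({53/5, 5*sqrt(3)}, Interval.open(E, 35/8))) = EmptySet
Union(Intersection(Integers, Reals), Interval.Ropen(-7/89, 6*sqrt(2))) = Union(Integers, Interval.Ropen(-7/89, 6*sqrt(2)))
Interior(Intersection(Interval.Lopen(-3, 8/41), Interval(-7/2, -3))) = EmptySet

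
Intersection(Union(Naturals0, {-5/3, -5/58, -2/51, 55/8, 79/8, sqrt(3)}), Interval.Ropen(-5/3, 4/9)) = Union({-5/3, -5/58, -2/51}, Range(0, 1, 1))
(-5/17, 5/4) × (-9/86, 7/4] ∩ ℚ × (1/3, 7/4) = (ℚ ∩ (-5/17, 5/4)) × (1/3, 7/4)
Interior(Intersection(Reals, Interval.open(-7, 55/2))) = Interval.open(-7, 55/2)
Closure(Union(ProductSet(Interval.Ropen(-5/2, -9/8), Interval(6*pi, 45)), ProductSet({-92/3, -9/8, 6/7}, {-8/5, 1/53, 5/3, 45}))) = Union(ProductSet({-92/3, -9/8, 6/7}, {-8/5, 1/53, 5/3, 45}), ProductSet(Interval(-5/2, -9/8), Interval(6*pi, 45)))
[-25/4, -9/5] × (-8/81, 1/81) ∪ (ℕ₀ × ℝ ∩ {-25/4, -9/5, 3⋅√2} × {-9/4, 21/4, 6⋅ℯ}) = [-25/4, -9/5] × (-8/81, 1/81)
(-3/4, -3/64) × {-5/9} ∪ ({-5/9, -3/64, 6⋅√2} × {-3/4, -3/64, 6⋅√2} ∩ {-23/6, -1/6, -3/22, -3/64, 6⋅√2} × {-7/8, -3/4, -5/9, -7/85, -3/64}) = ((-3/4, -3/64) × {-5/9}) ∪ ({-3/64, 6⋅√2} × {-3/4, -3/64})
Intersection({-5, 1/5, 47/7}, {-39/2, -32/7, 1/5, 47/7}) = {1/5, 47/7}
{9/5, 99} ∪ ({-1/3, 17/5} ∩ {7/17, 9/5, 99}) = {9/5, 99}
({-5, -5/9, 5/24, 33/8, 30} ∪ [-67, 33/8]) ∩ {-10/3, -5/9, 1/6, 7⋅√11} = {-10/3, -5/9, 1/6}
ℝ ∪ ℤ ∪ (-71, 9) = (-∞, ∞)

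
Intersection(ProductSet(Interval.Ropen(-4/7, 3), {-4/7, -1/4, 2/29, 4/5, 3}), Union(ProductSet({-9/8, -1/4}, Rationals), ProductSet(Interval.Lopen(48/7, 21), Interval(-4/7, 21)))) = ProductSet({-1/4}, {-4/7, -1/4, 2/29, 4/5, 3})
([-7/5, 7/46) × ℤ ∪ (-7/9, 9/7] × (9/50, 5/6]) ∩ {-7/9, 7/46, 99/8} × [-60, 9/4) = ({-7/9} × {-60, -59, …, 2}) ∪ ({7/46} × (9/50, 5/6])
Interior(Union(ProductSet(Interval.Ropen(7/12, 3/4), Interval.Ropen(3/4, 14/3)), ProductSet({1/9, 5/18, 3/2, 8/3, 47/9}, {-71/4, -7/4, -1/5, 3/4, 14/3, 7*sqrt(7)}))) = ProductSet(Interval.open(7/12, 3/4), Interval.open(3/4, 14/3))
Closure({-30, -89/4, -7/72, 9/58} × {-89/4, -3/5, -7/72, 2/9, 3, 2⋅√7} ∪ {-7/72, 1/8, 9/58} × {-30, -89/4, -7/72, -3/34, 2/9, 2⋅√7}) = ({-7/72, 1/8, 9/58} × {-30, -89/4, -7/72, -3/34, 2/9, 2⋅√7}) ∪ ({-30, -89/4, -7/72, 9/58} × {-89/4, -3/5, -7/72, 2/9, 3, 2⋅√7})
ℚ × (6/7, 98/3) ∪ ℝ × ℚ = (ℝ × ℚ) ∪ (ℚ × (6/7, 98/3))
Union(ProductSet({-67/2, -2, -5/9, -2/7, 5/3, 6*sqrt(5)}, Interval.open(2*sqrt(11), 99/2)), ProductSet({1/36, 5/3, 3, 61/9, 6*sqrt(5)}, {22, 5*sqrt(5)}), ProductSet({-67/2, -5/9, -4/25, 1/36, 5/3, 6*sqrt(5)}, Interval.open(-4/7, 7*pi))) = Union(ProductSet({1/36, 5/3, 3, 61/9, 6*sqrt(5)}, {22, 5*sqrt(5)}), ProductSet({-67/2, -2, -5/9, -2/7, 5/3, 6*sqrt(5)}, Interval.open(2*sqrt(11), 99/2)), ProductSet({-67/2, -5/9, -4/25, 1/36, 5/3, 6*sqrt(5)}, Interval.open(-4/7, 7*pi)))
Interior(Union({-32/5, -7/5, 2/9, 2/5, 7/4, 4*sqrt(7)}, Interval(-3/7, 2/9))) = Interval.open(-3/7, 2/9)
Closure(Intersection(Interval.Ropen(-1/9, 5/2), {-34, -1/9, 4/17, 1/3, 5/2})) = {-1/9, 4/17, 1/3}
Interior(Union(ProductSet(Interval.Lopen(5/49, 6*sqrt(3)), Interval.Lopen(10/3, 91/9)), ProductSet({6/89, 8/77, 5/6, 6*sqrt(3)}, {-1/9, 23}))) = ProductSet(Interval.open(5/49, 6*sqrt(3)), Interval.open(10/3, 91/9))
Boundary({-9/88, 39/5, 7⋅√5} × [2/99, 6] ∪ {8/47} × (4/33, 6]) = ({8/47} × [4/33, 6]) ∪ ({-9/88, 39/5, 7⋅√5} × [2/99, 6])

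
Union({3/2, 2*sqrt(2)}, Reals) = Reals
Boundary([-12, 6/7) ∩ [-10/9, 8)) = {-10/9, 6/7}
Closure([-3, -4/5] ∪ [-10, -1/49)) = [-10, -1/49]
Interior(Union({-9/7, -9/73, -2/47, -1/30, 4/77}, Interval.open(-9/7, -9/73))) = Interval.open(-9/7, -9/73)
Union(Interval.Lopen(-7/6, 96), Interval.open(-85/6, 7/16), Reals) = Interval(-oo, oo)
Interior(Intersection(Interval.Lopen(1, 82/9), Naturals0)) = EmptySet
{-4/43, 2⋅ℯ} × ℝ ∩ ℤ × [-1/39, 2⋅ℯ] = ∅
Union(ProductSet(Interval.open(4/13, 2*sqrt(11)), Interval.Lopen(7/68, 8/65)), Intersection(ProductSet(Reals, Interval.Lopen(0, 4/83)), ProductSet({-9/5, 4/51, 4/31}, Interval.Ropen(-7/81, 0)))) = ProductSet(Interval.open(4/13, 2*sqrt(11)), Interval.Lopen(7/68, 8/65))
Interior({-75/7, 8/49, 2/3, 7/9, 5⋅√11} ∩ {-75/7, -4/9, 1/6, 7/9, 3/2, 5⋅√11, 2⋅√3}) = ∅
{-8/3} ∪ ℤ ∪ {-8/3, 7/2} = ℤ ∪ {-8/3, 7/2}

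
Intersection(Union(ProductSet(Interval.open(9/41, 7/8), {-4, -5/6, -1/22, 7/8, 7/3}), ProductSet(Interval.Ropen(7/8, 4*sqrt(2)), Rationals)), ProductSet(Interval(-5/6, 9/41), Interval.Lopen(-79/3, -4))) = EmptySet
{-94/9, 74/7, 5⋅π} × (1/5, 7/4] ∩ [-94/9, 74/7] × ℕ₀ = {-94/9, 74/7} × {1}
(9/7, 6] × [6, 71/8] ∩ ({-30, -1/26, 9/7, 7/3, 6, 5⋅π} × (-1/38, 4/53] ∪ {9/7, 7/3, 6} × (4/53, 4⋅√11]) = {7/3, 6} × [6, 71/8]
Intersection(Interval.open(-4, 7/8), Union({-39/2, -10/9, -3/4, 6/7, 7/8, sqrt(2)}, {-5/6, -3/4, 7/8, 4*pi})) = {-10/9, -5/6, -3/4, 6/7}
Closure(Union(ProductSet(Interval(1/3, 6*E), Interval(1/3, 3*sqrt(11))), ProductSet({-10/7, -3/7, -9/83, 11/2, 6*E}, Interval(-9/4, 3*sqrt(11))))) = Union(ProductSet({-10/7, -3/7, -9/83, 11/2, 6*E}, Interval(-9/4, 3*sqrt(11))), ProductSet(Interval(1/3, 6*E), Interval(1/3, 3*sqrt(11))))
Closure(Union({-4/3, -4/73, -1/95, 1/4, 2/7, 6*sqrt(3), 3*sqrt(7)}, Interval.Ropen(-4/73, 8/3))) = Union({-4/3, 6*sqrt(3), 3*sqrt(7)}, Interval(-4/73, 8/3))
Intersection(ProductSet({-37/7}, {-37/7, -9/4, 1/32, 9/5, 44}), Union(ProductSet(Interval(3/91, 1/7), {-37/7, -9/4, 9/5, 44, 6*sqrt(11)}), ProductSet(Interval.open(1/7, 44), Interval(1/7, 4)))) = EmptySet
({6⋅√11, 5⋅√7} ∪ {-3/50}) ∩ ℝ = {-3/50, 6⋅√11, 5⋅√7}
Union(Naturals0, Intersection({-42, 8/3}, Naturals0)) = Naturals0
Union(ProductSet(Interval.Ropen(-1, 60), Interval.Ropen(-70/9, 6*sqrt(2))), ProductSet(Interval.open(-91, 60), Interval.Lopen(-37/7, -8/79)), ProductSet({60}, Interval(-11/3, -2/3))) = Union(ProductSet({60}, Interval(-11/3, -2/3)), ProductSet(Interval.open(-91, 60), Interval.Lopen(-37/7, -8/79)), ProductSet(Interval.Ropen(-1, 60), Interval.Ropen(-70/9, 6*sqrt(2))))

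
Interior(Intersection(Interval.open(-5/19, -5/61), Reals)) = Interval.open(-5/19, -5/61)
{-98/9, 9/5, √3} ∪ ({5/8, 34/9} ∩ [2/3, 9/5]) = {-98/9, 9/5, √3}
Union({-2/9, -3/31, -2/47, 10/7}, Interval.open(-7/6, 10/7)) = Interval.Lopen(-7/6, 10/7)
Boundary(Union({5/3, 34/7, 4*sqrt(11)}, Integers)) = Union({5/3, 34/7, 4*sqrt(11)}, Integers)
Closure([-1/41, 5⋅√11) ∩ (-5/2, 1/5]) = [-1/41, 1/5]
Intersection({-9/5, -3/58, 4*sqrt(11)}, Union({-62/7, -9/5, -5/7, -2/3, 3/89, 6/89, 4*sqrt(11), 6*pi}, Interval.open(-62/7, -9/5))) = {-9/5, 4*sqrt(11)}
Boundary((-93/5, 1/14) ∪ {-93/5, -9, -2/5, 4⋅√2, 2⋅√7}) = {-93/5, 1/14, 4⋅√2, 2⋅√7}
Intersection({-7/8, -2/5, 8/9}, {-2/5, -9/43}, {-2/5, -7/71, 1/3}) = {-2/5}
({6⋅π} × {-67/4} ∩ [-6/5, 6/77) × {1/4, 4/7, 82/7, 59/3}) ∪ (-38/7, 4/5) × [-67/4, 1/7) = (-38/7, 4/5) × [-67/4, 1/7)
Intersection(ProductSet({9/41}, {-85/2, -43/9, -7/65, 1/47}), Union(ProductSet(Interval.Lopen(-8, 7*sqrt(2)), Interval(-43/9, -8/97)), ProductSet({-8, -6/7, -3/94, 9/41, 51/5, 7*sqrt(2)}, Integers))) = ProductSet({9/41}, {-43/9, -7/65})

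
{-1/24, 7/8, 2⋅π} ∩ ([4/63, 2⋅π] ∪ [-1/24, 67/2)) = {-1/24, 7/8, 2⋅π}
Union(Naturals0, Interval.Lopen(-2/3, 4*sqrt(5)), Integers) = Union(Integers, Interval.Lopen(-2/3, 4*sqrt(5)))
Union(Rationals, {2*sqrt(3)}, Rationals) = Union({2*sqrt(3)}, Rationals)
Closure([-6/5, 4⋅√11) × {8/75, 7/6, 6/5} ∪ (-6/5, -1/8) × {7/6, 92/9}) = ([-6/5, -1/8] × {7/6, 92/9}) ∪ ([-6/5, 4⋅√11] × {8/75, 7/6, 6/5})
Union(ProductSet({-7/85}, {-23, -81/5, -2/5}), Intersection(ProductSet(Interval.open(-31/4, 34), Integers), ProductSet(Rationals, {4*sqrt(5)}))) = ProductSet({-7/85}, {-23, -81/5, -2/5})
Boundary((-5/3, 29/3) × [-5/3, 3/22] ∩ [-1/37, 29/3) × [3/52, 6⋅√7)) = ({-1/37, 29/3} × [3/52, 3/22]) ∪ ([-1/37, 29/3] × {3/52, 3/22})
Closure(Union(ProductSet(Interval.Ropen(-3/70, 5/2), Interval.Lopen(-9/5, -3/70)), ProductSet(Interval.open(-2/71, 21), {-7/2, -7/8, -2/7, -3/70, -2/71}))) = Union(ProductSet({-3/70, 5/2}, Interval(-9/5, -3/70)), ProductSet(Interval(-3/70, 5/2), {-9/5, -3/70}), ProductSet(Interval.Ropen(-3/70, 5/2), Interval.Lopen(-9/5, -3/70)), ProductSet(Interval(-2/71, 21), {-7/2, -3/70, -2/71}), ProductSet(Interval.Lopen(-2/71, 21), {-7/2, -7/8, -2/7, -3/70, -2/71}))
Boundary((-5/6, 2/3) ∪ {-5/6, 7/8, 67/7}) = {-5/6, 2/3, 7/8, 67/7}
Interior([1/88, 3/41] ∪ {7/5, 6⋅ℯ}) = (1/88, 3/41)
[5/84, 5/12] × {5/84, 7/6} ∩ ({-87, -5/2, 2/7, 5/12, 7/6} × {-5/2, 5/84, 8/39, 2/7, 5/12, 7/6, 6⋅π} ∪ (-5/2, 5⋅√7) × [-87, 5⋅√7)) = [5/84, 5/12] × {5/84, 7/6}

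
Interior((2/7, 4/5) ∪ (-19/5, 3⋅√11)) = (-19/5, 3⋅√11)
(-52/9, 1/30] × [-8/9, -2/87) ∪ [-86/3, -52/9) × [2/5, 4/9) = ([-86/3, -52/9) × [2/5, 4/9)) ∪ ((-52/9, 1/30] × [-8/9, -2/87))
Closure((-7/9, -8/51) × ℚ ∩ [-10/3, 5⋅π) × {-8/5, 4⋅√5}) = [-7/9, -8/51] × {-8/5}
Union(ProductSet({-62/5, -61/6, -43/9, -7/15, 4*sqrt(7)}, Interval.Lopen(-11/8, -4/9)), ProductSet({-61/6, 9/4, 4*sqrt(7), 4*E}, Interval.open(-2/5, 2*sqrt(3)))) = Union(ProductSet({-61/6, 9/4, 4*sqrt(7), 4*E}, Interval.open(-2/5, 2*sqrt(3))), ProductSet({-62/5, -61/6, -43/9, -7/15, 4*sqrt(7)}, Interval.Lopen(-11/8, -4/9)))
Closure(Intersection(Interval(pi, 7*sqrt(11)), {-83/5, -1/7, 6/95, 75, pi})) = {pi}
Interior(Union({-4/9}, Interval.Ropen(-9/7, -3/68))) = Interval.open(-9/7, -3/68)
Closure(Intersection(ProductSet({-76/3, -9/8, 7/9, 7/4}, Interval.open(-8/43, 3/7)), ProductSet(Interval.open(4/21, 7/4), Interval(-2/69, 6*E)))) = ProductSet({7/9}, Interval(-2/69, 3/7))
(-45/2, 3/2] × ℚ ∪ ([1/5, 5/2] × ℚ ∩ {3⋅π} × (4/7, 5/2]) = (-45/2, 3/2] × ℚ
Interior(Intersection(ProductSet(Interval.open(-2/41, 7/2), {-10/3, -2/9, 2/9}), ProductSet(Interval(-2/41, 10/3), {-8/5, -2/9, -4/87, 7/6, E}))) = EmptySet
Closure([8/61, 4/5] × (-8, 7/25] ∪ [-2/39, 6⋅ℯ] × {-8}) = ([-2/39, 6⋅ℯ] × {-8}) ∪ ([8/61, 4/5] × [-8, 7/25])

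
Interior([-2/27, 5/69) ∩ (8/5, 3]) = ∅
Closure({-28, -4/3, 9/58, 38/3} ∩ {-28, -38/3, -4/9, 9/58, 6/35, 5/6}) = {-28, 9/58}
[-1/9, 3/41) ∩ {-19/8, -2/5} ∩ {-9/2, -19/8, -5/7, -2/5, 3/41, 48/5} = ∅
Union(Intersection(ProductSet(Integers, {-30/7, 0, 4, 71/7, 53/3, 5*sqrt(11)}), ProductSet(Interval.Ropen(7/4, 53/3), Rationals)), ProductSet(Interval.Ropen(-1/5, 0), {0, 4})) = Union(ProductSet(Interval.Ropen(-1/5, 0), {0, 4}), ProductSet(Range(2, 18, 1), {-30/7, 0, 4, 71/7, 53/3}))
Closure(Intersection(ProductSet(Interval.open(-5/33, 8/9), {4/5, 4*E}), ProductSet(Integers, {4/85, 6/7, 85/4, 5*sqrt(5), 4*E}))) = ProductSet(Range(0, 1, 1), {4*E})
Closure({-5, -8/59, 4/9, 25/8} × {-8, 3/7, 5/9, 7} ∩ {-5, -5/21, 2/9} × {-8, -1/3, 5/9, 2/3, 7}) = {-5} × {-8, 5/9, 7}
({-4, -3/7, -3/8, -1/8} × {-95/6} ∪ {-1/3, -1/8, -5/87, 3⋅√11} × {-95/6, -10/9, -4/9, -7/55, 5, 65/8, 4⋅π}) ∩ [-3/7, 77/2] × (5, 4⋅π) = {-1/3, -1/8, -5/87, 3⋅√11} × {65/8}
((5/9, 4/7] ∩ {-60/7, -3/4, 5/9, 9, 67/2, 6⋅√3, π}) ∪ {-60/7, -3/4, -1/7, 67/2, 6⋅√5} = {-60/7, -3/4, -1/7, 67/2, 6⋅√5}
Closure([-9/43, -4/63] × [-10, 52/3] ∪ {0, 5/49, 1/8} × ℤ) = ({0, 5/49, 1/8} × ℤ) ∪ ([-9/43, -4/63] × [-10, 52/3])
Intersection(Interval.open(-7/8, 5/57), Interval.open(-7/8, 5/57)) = Interval.open(-7/8, 5/57)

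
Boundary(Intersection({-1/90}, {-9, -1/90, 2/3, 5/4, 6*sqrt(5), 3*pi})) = {-1/90}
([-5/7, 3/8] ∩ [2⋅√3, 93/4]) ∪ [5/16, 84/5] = [5/16, 84/5]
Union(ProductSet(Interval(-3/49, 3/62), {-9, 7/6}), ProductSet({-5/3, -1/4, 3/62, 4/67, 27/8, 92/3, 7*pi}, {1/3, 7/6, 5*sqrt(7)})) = Union(ProductSet({-5/3, -1/4, 3/62, 4/67, 27/8, 92/3, 7*pi}, {1/3, 7/6, 5*sqrt(7)}), ProductSet(Interval(-3/49, 3/62), {-9, 7/6}))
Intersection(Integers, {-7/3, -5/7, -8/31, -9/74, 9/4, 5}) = {5}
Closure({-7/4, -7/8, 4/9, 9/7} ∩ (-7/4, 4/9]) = {-7/8, 4/9}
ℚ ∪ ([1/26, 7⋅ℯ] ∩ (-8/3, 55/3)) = ℚ ∪ [1/26, 55/3]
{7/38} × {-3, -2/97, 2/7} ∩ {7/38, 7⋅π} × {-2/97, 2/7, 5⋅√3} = {7/38} × {-2/97, 2/7}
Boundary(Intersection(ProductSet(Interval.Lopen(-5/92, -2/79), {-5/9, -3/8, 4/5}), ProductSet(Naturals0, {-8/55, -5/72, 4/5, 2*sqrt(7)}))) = EmptySet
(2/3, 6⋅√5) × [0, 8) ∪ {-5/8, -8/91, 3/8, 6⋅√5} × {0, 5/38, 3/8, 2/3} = ({-5/8, -8/91, 3/8, 6⋅√5} × {0, 5/38, 3/8, 2/3}) ∪ ((2/3, 6⋅√5) × [0, 8))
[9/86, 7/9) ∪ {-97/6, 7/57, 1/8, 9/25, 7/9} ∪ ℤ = ℤ ∪ {-97/6} ∪ [9/86, 7/9]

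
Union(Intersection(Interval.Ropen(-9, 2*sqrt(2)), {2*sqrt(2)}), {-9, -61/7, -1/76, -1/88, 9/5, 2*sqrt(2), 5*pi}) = {-9, -61/7, -1/76, -1/88, 9/5, 2*sqrt(2), 5*pi}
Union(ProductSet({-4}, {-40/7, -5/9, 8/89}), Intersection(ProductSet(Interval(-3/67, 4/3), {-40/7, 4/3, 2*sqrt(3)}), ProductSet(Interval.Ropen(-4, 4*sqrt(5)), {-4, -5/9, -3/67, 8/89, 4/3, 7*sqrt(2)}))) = Union(ProductSet({-4}, {-40/7, -5/9, 8/89}), ProductSet(Interval(-3/67, 4/3), {4/3}))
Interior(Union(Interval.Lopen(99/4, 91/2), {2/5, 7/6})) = Interval.open(99/4, 91/2)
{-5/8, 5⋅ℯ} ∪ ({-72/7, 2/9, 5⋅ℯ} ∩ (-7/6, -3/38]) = {-5/8, 5⋅ℯ}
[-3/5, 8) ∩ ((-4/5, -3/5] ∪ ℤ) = {-3/5} ∪ {0, 1, …, 7}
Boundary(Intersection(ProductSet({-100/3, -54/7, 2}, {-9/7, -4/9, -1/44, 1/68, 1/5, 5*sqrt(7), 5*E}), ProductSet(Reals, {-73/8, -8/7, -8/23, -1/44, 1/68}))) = ProductSet({-100/3, -54/7, 2}, {-1/44, 1/68})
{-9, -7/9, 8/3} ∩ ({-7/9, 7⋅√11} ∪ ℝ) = {-9, -7/9, 8/3}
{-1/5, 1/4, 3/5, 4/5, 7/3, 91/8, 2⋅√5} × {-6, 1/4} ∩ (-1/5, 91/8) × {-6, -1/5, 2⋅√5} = {1/4, 3/5, 4/5, 7/3, 2⋅√5} × {-6}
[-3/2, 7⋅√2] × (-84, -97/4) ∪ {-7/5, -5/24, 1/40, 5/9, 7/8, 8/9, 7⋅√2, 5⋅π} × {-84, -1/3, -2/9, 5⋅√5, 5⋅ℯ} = ([-3/2, 7⋅√2] × (-84, -97/4)) ∪ ({-7/5, -5/24, 1/40, 5/9, 7/8, 8/9, 7⋅√2, 5⋅π} × {-84, -1/3, -2/9, 5⋅√5, 5⋅ℯ})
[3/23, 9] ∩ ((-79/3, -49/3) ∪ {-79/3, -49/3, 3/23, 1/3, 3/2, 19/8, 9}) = {3/23, 1/3, 3/2, 19/8, 9}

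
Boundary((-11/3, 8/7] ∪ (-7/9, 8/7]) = {-11/3, 8/7}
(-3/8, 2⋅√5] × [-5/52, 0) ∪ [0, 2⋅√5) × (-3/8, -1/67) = ((-3/8, 2⋅√5] × [-5/52, 0)) ∪ ([0, 2⋅√5) × (-3/8, -1/67))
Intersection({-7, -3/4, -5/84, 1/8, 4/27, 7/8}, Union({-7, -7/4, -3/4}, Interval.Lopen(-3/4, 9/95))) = {-7, -3/4, -5/84}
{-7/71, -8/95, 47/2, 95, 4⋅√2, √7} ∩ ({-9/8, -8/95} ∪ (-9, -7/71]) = {-7/71, -8/95}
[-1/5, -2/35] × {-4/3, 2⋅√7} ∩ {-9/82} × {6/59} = ∅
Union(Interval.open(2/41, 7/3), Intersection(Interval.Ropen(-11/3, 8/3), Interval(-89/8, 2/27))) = Interval.Ropen(-11/3, 7/3)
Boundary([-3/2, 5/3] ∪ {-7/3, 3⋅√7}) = {-7/3, -3/2, 5/3, 3⋅√7}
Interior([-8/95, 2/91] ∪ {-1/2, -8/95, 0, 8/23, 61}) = (-8/95, 2/91)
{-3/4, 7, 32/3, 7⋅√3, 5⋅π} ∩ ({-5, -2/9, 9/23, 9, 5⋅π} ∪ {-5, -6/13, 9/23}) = {5⋅π}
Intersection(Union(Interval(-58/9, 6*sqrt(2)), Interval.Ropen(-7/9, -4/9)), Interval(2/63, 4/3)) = Interval(2/63, 4/3)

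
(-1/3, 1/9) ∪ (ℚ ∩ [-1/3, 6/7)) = [-1/3, 1/9] ∪ (ℚ ∩ [-1/3, 6/7))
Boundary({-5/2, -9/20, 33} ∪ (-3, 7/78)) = {-3, 7/78, 33}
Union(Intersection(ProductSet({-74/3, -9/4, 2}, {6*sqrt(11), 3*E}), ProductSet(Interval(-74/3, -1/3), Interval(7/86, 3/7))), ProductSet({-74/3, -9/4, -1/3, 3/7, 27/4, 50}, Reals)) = ProductSet({-74/3, -9/4, -1/3, 3/7, 27/4, 50}, Reals)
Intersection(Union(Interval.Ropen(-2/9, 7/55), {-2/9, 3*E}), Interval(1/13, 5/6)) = Interval.Ropen(1/13, 7/55)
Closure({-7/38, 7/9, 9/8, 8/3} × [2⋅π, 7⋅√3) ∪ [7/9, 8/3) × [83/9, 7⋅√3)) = ([7/9, 8/3] × {83/9, 7⋅√3}) ∪ ([7/9, 8/3) × [83/9, 7⋅√3)) ∪ ({-7/38, 7/9, 9/8, 8/3} × [2⋅π, 7⋅√3])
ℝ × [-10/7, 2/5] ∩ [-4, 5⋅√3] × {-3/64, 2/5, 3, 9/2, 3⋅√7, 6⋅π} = [-4, 5⋅√3] × {-3/64, 2/5}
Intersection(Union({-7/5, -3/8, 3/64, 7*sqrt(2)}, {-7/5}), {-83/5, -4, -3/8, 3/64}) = {-3/8, 3/64}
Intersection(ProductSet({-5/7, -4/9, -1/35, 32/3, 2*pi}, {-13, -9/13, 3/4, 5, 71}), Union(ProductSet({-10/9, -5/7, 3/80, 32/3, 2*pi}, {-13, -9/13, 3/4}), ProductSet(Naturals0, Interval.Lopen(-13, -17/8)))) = ProductSet({-5/7, 32/3, 2*pi}, {-13, -9/13, 3/4})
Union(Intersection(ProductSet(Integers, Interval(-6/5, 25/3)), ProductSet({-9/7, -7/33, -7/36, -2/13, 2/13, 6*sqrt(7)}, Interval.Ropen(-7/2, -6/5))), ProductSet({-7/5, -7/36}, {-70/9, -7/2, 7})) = ProductSet({-7/5, -7/36}, {-70/9, -7/2, 7})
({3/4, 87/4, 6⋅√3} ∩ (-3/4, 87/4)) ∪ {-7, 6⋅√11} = {-7, 3/4, 6⋅√11, 6⋅√3}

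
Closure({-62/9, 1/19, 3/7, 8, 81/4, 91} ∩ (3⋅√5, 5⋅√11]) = {8}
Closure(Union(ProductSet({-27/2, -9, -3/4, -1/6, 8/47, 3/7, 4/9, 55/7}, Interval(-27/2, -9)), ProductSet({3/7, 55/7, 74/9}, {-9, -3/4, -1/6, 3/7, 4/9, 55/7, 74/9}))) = Union(ProductSet({3/7, 55/7, 74/9}, {-9, -3/4, -1/6, 3/7, 4/9, 55/7, 74/9}), ProductSet({-27/2, -9, -3/4, -1/6, 8/47, 3/7, 4/9, 55/7}, Interval(-27/2, -9)))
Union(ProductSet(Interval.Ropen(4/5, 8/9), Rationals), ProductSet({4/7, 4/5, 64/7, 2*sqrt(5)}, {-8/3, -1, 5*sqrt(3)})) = Union(ProductSet({4/7, 4/5, 64/7, 2*sqrt(5)}, {-8/3, -1, 5*sqrt(3)}), ProductSet(Interval.Ropen(4/5, 8/9), Rationals))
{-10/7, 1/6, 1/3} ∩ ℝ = {-10/7, 1/6, 1/3}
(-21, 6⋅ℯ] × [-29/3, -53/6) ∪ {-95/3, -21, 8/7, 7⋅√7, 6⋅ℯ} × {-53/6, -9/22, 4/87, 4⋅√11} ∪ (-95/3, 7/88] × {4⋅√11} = ((-95/3, 7/88] × {4⋅√11}) ∪ ((-21, 6⋅ℯ] × [-29/3, -53/6)) ∪ ({-95/3, -21, 8/7, 7⋅√7, 6⋅ℯ} × {-53/6, -9/22, 4/87, 4⋅√11})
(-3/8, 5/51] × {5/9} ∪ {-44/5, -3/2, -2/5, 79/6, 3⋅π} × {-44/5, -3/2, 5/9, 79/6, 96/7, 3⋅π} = ((-3/8, 5/51] × {5/9}) ∪ ({-44/5, -3/2, -2/5, 79/6, 3⋅π} × {-44/5, -3/2, 5/9, 79/6, 96/7, 3⋅π})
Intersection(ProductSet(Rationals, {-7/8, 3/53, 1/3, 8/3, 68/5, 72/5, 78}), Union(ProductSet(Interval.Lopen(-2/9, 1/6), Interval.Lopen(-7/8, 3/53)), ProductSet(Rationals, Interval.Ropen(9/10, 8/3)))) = ProductSet(Intersection(Interval.Lopen(-2/9, 1/6), Rationals), {3/53})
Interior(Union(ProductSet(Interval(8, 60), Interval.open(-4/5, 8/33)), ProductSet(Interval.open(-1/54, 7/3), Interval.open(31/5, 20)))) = Union(ProductSet(Interval.open(-1/54, 7/3), Interval.open(31/5, 20)), ProductSet(Interval.open(8, 60), Interval.open(-4/5, 8/33)))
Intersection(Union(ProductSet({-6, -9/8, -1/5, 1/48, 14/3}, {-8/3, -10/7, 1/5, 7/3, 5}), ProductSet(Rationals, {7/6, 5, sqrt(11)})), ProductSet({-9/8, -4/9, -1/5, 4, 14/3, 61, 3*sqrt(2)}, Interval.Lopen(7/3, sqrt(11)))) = ProductSet({-9/8, -4/9, -1/5, 4, 14/3, 61}, {sqrt(11)})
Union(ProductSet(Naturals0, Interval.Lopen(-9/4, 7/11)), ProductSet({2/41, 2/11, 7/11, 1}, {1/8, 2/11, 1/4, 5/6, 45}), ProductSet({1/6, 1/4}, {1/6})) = Union(ProductSet({1/6, 1/4}, {1/6}), ProductSet({2/41, 2/11, 7/11, 1}, {1/8, 2/11, 1/4, 5/6, 45}), ProductSet(Naturals0, Interval.Lopen(-9/4, 7/11)))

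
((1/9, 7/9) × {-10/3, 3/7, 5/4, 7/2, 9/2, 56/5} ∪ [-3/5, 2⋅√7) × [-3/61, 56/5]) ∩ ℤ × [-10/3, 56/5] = {0, 1, …, 5} × [-3/61, 56/5]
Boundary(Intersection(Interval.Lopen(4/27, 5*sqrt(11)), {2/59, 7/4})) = {7/4}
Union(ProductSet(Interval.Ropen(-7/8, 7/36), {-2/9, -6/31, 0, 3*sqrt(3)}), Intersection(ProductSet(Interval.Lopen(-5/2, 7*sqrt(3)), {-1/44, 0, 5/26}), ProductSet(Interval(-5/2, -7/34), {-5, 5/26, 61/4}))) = Union(ProductSet(Interval.Lopen(-5/2, -7/34), {5/26}), ProductSet(Interval.Ropen(-7/8, 7/36), {-2/9, -6/31, 0, 3*sqrt(3)}))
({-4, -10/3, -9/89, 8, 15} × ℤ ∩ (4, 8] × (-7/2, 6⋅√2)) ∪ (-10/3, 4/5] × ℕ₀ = ({8} × {-3, -2, …, 8}) ∪ ((-10/3, 4/5] × ℕ₀)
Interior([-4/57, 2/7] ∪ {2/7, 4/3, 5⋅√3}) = (-4/57, 2/7)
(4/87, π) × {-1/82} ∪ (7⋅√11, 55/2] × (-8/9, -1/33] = ((4/87, π) × {-1/82}) ∪ ((7⋅√11, 55/2] × (-8/9, -1/33])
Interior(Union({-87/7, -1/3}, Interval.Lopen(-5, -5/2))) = Interval.open(-5, -5/2)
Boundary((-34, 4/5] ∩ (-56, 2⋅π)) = {-34, 4/5}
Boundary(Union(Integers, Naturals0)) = Integers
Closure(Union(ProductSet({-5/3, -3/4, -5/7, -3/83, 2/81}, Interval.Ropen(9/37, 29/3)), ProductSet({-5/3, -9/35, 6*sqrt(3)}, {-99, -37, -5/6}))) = Union(ProductSet({-5/3, -9/35, 6*sqrt(3)}, {-99, -37, -5/6}), ProductSet({-5/3, -3/4, -5/7, -3/83, 2/81}, Interval(9/37, 29/3)))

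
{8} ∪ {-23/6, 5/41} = {-23/6, 5/41, 8}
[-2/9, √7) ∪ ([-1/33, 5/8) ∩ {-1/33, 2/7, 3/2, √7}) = [-2/9, √7)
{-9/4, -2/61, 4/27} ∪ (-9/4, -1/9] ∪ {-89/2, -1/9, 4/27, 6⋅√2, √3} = {-89/2, -2/61, 4/27, 6⋅√2, √3} ∪ [-9/4, -1/9]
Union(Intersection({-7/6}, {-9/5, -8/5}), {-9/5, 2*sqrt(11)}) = {-9/5, 2*sqrt(11)}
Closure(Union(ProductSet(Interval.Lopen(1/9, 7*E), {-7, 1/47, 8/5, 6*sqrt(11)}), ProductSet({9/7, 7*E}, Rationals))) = Union(ProductSet({9/7, 7*E}, Reals), ProductSet(Interval(1/9, 7*E), {-7, 1/47, 8/5, 6*sqrt(11)}))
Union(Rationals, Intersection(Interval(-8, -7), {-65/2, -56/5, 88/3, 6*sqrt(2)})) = Rationals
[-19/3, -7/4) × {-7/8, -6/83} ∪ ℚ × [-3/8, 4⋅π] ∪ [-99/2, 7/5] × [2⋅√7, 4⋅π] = ([-19/3, -7/4) × {-7/8, -6/83}) ∪ (ℚ × [-3/8, 4⋅π]) ∪ ([-99/2, 7/5] × [2⋅√7, 4⋅π])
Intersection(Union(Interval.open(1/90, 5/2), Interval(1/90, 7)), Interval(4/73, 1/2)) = Interval(4/73, 1/2)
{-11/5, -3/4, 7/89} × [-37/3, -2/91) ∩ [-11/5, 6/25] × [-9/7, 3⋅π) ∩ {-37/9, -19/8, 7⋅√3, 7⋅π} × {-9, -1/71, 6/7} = ∅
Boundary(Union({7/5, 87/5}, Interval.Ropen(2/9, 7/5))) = {2/9, 7/5, 87/5}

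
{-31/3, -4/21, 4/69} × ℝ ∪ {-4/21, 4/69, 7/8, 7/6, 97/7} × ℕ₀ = ({-31/3, -4/21, 4/69} × ℝ) ∪ ({-4/21, 4/69, 7/8, 7/6, 97/7} × ℕ₀)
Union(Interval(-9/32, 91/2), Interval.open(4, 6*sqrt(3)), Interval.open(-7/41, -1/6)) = Interval(-9/32, 91/2)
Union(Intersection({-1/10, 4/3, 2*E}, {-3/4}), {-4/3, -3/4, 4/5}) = {-4/3, -3/4, 4/5}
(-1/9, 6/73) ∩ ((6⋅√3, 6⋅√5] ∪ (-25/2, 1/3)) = (-1/9, 6/73)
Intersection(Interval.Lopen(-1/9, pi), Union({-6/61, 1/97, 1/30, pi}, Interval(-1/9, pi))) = Interval.Lopen(-1/9, pi)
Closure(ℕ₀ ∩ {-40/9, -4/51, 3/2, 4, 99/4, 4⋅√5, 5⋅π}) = {4}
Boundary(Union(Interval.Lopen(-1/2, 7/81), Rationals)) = Union(Interval(-oo, -1/2), Interval(7/81, oo))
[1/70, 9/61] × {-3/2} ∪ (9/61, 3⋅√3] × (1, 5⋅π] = ([1/70, 9/61] × {-3/2}) ∪ ((9/61, 3⋅√3] × (1, 5⋅π])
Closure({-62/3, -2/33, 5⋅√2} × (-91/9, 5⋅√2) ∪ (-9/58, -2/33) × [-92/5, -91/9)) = ({-9/58, -2/33} × [-92/5, -91/9]) ∪ ([-9/58, -2/33] × {-92/5, -91/9}) ∪ ((-9/58, -2/33) × [-92/5, -91/9)) ∪ ({-62/3, -2/33, 5⋅√2} × [-91/9, 5⋅√2])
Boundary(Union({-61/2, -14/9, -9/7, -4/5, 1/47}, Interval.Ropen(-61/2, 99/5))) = {-61/2, 99/5}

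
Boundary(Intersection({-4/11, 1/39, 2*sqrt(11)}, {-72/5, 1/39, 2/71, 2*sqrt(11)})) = {1/39, 2*sqrt(11)}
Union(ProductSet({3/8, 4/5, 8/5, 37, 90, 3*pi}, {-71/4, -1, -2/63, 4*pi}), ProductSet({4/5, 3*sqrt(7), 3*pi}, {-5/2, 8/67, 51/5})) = Union(ProductSet({4/5, 3*sqrt(7), 3*pi}, {-5/2, 8/67, 51/5}), ProductSet({3/8, 4/5, 8/5, 37, 90, 3*pi}, {-71/4, -1, -2/63, 4*pi}))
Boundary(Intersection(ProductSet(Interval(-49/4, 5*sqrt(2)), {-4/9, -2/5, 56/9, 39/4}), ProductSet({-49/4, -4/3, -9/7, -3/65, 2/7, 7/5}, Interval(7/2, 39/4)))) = ProductSet({-49/4, -4/3, -9/7, -3/65, 2/7, 7/5}, {56/9, 39/4})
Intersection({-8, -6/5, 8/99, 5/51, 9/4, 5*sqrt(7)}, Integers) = {-8}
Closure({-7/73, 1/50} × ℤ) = {-7/73, 1/50} × ℤ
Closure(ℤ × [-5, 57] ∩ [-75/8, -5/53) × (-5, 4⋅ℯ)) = {-9, -8, …, -1} × [-5, 4⋅ℯ]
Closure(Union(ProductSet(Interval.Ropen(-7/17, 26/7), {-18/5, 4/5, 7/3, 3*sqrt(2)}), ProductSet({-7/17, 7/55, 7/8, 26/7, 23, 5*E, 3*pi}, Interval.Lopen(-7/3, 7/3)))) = Union(ProductSet({-7/17, 7/55, 7/8, 26/7, 23, 5*E, 3*pi}, Interval(-7/3, 7/3)), ProductSet(Interval(-7/17, 26/7), {-18/5, 4/5, 7/3, 3*sqrt(2)}))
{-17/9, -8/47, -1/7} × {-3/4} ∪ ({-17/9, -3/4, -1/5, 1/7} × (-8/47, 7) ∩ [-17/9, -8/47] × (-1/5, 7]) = ({-17/9, -8/47, -1/7} × {-3/4}) ∪ ({-17/9, -3/4, -1/5} × (-8/47, 7))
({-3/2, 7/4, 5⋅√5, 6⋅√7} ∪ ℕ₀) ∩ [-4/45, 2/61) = {0}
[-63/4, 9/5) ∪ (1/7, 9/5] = [-63/4, 9/5]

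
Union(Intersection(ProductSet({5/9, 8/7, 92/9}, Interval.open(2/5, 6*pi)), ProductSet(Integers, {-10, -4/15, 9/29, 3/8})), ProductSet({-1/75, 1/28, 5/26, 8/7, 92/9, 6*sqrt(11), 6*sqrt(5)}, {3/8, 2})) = ProductSet({-1/75, 1/28, 5/26, 8/7, 92/9, 6*sqrt(11), 6*sqrt(5)}, {3/8, 2})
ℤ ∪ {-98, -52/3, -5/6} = ℤ ∪ {-52/3, -5/6}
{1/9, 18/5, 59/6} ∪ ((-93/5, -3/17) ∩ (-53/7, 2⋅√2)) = (-53/7, -3/17) ∪ {1/9, 18/5, 59/6}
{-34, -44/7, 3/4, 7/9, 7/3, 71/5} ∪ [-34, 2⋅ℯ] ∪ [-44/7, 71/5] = [-34, 71/5]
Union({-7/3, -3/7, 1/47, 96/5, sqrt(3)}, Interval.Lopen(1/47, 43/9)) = Union({-7/3, -3/7, 96/5}, Interval(1/47, 43/9))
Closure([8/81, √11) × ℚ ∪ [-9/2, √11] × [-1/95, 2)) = ({√11} × ℝ) ∪ ([8/81, √11) × ℚ) ∪ ([-9/2, √11] × [-1/95, 2]) ∪ ([8/81, √11] × ((-∞, -1/95] ∪ [2, ∞)))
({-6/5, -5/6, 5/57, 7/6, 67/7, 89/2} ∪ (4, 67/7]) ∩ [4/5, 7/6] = {7/6}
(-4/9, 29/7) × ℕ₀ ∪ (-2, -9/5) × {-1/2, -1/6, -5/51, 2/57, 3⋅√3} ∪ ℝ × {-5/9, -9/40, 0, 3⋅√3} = ((-4/9, 29/7) × ℕ₀) ∪ (ℝ × {-5/9, -9/40, 0, 3⋅√3}) ∪ ((-2, -9/5) × {-1/2, -1/6, -5/51, 2/57, 3⋅√3})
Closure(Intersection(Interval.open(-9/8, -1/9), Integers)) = Range(-1, 0, 1)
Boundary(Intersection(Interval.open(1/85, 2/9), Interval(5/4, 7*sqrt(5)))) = EmptySet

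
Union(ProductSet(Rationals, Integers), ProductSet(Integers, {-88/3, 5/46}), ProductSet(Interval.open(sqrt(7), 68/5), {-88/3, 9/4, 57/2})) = Union(ProductSet(Integers, {-88/3, 5/46}), ProductSet(Interval.open(sqrt(7), 68/5), {-88/3, 9/4, 57/2}), ProductSet(Rationals, Integers))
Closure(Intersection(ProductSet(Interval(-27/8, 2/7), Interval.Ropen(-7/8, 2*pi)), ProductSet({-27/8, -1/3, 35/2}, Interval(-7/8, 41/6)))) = ProductSet({-27/8, -1/3}, Interval(-7/8, 2*pi))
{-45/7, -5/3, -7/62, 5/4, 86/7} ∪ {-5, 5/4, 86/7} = {-45/7, -5, -5/3, -7/62, 5/4, 86/7}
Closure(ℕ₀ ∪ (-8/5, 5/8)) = [-8/5, 5/8] ∪ ℕ₀ ∪ (ℕ₀ \ (-8/5, 5/8))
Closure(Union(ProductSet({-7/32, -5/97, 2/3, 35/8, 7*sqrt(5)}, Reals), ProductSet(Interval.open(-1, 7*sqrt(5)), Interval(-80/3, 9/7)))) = Union(ProductSet({-7/32, -5/97, 2/3, 35/8, 7*sqrt(5)}, Reals), ProductSet(Interval(-1, 7*sqrt(5)), Interval(-80/3, 9/7)))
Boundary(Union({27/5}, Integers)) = Union({27/5}, Integers)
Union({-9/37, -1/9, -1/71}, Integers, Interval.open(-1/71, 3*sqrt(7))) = Union({-9/37, -1/9}, Integers, Interval.Ropen(-1/71, 3*sqrt(7)))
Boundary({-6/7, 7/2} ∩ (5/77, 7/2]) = {7/2}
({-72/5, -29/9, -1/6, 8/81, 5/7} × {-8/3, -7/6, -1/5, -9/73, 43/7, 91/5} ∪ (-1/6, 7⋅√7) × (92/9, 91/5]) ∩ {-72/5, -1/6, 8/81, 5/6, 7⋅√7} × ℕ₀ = {8/81, 5/6} × {11, 12, …, 18}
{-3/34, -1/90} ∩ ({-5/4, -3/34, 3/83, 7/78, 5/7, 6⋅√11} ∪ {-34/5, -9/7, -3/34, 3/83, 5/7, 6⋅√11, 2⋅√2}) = {-3/34}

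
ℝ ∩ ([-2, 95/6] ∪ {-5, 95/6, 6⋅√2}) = {-5} ∪ [-2, 95/6]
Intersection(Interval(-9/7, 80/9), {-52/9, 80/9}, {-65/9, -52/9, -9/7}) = EmptySet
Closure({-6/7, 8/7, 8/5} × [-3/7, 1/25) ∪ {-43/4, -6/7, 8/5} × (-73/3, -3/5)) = ({-43/4, -6/7, 8/5} × [-73/3, -3/5]) ∪ ({-6/7, 8/7, 8/5} × [-3/7, 1/25])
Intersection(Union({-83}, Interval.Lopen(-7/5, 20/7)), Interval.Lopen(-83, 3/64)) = Interval.Lopen(-7/5, 3/64)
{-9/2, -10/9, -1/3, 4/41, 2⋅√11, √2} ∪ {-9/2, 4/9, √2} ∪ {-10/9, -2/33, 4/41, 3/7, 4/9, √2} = {-9/2, -10/9, -1/3, -2/33, 4/41, 3/7, 4/9, 2⋅√11, √2}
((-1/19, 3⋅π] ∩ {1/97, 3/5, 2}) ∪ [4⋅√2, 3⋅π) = {1/97, 3/5, 2} ∪ [4⋅√2, 3⋅π)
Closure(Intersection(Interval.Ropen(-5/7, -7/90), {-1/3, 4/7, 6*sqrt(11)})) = {-1/3}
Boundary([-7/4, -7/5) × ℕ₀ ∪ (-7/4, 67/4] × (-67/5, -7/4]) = ({-7/4} × ℕ₀) ∪ ({-7/4, 67/4} × [-67/5, -7/4]) ∪ ([-7/4, 67/4] × {-67/5, -7/4}) ∪ ([-7/4, -7/5] × (ℕ₀ \ (-67/5, -7/4)))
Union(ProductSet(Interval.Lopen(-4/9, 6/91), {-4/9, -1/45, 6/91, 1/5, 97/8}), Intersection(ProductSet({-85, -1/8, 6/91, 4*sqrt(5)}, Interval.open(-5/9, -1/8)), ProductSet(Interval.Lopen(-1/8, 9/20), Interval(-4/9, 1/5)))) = Union(ProductSet({6/91}, Interval.Ropen(-4/9, -1/8)), ProductSet(Interval.Lopen(-4/9, 6/91), {-4/9, -1/45, 6/91, 1/5, 97/8}))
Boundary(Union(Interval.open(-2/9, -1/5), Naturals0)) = Union(Complement(Naturals0, Interval.open(-2/9, -1/5)), {-2/9, -1/5})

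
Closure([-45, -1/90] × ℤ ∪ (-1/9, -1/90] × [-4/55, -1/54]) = ([-45, -1/90] × ℤ) ∪ ([-1/9, -1/90] × [-4/55, -1/54])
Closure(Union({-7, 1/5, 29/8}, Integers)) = Union({1/5, 29/8}, Integers)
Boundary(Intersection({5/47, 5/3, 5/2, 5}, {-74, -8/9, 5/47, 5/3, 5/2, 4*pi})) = {5/47, 5/3, 5/2}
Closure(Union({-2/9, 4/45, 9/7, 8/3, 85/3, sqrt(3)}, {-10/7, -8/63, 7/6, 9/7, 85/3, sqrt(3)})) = {-10/7, -2/9, -8/63, 4/45, 7/6, 9/7, 8/3, 85/3, sqrt(3)}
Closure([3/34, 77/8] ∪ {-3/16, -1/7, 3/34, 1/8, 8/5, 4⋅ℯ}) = {-3/16, -1/7, 4⋅ℯ} ∪ [3/34, 77/8]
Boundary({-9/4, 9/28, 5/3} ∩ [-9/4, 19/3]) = {-9/4, 9/28, 5/3}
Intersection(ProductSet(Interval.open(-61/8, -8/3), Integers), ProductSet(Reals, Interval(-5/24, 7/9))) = ProductSet(Interval.open(-61/8, -8/3), Range(0, 1, 1))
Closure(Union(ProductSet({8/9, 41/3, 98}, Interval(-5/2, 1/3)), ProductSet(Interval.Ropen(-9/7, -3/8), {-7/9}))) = Union(ProductSet({8/9, 41/3, 98}, Interval(-5/2, 1/3)), ProductSet(Interval(-9/7, -3/8), {-7/9}))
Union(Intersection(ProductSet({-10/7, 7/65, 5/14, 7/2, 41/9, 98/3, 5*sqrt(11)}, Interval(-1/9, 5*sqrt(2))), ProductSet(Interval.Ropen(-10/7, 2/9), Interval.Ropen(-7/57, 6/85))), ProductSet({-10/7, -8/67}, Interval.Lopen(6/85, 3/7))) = Union(ProductSet({-10/7, -8/67}, Interval.Lopen(6/85, 3/7)), ProductSet({-10/7, 7/65}, Interval.Ropen(-1/9, 6/85)))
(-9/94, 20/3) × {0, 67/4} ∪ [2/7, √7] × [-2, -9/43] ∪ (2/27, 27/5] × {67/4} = ((-9/94, 20/3) × {0, 67/4}) ∪ ([2/7, √7] × [-2, -9/43])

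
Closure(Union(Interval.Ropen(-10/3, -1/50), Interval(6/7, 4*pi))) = Union(Interval(-10/3, -1/50), Interval(6/7, 4*pi))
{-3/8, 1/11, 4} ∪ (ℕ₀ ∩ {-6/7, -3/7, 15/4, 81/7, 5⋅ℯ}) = {-3/8, 1/11, 4}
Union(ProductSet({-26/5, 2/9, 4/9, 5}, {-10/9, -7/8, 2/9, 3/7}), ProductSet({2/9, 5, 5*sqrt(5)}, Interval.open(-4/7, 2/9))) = Union(ProductSet({2/9, 5, 5*sqrt(5)}, Interval.open(-4/7, 2/9)), ProductSet({-26/5, 2/9, 4/9, 5}, {-10/9, -7/8, 2/9, 3/7}))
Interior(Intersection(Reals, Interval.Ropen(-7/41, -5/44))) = Interval.open(-7/41, -5/44)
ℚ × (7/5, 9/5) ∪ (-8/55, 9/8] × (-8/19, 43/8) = (ℚ × (7/5, 9/5)) ∪ ((-8/55, 9/8] × (-8/19, 43/8))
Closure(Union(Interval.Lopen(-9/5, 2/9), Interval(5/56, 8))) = Interval(-9/5, 8)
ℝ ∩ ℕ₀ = ℕ₀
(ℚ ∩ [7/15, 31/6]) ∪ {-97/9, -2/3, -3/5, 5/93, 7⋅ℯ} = {-97/9, -2/3, -3/5, 5/93, 7⋅ℯ} ∪ (ℚ ∩ [7/15, 31/6])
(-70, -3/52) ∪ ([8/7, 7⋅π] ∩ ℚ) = (-70, -3/52) ∪ (ℚ ∩ [8/7, 7⋅π])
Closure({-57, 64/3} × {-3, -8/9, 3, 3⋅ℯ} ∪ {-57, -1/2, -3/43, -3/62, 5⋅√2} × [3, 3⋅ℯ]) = ({-57, 64/3} × {-3, -8/9, 3, 3⋅ℯ}) ∪ ({-57, -1/2, -3/43, -3/62, 5⋅√2} × [3, 3⋅ℯ])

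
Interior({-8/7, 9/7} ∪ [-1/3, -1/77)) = (-1/3, -1/77)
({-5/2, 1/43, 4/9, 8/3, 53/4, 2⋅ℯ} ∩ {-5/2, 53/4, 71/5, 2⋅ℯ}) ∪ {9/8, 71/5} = {-5/2, 9/8, 53/4, 71/5, 2⋅ℯ}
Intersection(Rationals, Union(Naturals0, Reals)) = Rationals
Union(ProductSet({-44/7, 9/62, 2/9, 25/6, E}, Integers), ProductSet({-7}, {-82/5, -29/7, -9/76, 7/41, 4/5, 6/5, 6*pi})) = Union(ProductSet({-7}, {-82/5, -29/7, -9/76, 7/41, 4/5, 6/5, 6*pi}), ProductSet({-44/7, 9/62, 2/9, 25/6, E}, Integers))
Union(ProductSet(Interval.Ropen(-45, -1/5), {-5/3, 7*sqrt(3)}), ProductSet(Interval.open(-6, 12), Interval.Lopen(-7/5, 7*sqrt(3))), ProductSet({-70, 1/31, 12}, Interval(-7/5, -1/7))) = Union(ProductSet({-70, 1/31, 12}, Interval(-7/5, -1/7)), ProductSet(Interval.Ropen(-45, -1/5), {-5/3, 7*sqrt(3)}), ProductSet(Interval.open(-6, 12), Interval.Lopen(-7/5, 7*sqrt(3))))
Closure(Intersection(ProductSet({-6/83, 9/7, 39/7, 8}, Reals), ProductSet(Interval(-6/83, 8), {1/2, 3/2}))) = ProductSet({-6/83, 9/7, 39/7, 8}, {1/2, 3/2})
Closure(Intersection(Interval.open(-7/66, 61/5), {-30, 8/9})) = {8/9}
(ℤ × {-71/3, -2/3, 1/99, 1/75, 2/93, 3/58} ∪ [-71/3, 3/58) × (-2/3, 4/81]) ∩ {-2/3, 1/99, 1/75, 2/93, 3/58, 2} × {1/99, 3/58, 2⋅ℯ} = ({2} × {1/99, 3/58}) ∪ ({-2/3, 1/99, 1/75, 2/93} × {1/99})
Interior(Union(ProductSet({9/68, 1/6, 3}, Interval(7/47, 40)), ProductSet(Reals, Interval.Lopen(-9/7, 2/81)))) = ProductSet(Reals, Interval.open(-9/7, 2/81))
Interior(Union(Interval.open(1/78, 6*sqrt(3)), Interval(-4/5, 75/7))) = Interval.open(-4/5, 75/7)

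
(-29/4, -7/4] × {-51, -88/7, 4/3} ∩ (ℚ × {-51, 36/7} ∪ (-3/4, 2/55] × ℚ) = (ℚ ∩ (-29/4, -7/4]) × {-51}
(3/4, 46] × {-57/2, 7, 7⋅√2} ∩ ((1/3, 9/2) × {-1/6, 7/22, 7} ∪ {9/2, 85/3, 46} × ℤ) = ((3/4, 9/2] ∪ {85/3, 46}) × {7}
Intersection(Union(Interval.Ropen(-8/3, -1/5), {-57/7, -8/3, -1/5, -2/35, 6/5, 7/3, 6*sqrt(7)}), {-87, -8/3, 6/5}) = {-8/3, 6/5}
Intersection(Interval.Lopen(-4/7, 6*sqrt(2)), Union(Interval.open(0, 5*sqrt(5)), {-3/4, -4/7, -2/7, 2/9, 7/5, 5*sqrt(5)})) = Union({-2/7}, Interval.Lopen(0, 6*sqrt(2)))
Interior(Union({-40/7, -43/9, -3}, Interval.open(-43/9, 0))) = Interval.open(-43/9, 0)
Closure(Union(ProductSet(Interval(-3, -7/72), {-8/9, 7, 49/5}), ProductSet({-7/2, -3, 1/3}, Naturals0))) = Union(ProductSet({-7/2, -3, 1/3}, Naturals0), ProductSet(Interval(-3, -7/72), {-8/9, 7, 49/5}))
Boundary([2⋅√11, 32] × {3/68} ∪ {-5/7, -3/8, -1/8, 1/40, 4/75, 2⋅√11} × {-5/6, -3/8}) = ([2⋅√11, 32] × {3/68}) ∪ ({-5/7, -3/8, -1/8, 1/40, 4/75, 2⋅√11} × {-5/6, -3/8})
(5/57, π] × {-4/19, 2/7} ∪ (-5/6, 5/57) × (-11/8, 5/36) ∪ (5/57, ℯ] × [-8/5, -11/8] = ((5/57, π] × {-4/19, 2/7}) ∪ ((-5/6, 5/57) × (-11/8, 5/36)) ∪ ((5/57, ℯ] × [-8/5, -11/8])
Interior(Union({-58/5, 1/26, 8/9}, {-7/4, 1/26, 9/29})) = EmptySet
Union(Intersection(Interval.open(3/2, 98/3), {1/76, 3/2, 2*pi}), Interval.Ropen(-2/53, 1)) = Union({2*pi}, Interval.Ropen(-2/53, 1))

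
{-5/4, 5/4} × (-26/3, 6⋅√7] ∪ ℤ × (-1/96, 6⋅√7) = (ℤ × (-1/96, 6⋅√7)) ∪ ({-5/4, 5/4} × (-26/3, 6⋅√7])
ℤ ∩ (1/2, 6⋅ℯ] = {1, 2, …, 16}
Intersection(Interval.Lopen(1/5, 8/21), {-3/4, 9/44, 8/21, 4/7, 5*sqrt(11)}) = {9/44, 8/21}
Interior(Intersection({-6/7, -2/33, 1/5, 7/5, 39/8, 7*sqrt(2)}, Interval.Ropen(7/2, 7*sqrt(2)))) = EmptySet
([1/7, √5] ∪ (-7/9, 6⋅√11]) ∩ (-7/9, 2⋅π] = (-7/9, 2⋅π]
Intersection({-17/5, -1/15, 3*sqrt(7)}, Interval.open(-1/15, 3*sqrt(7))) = EmptySet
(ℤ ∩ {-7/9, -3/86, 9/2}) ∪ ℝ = ℝ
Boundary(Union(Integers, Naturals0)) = Integers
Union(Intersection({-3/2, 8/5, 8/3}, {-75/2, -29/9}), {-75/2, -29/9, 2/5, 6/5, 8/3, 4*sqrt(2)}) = {-75/2, -29/9, 2/5, 6/5, 8/3, 4*sqrt(2)}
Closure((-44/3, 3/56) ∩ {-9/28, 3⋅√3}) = {-9/28}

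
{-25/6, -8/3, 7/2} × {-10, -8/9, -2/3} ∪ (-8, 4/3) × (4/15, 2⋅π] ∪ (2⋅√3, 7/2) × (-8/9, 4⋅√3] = ({-25/6, -8/3, 7/2} × {-10, -8/9, -2/3}) ∪ ((-8, 4/3) × (4/15, 2⋅π]) ∪ ((2⋅√3, 7/2) × (-8/9, 4⋅√3])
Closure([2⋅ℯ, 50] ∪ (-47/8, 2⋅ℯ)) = [-47/8, 50]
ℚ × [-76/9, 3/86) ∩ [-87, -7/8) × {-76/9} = (ℚ ∩ [-87, -7/8)) × {-76/9}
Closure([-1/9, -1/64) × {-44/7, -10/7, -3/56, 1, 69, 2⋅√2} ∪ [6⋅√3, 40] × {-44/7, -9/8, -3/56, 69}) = ([6⋅√3, 40] × {-44/7, -9/8, -3/56, 69}) ∪ ([-1/9, -1/64] × {-44/7, -10/7, -3/56, 1, 69, 2⋅√2})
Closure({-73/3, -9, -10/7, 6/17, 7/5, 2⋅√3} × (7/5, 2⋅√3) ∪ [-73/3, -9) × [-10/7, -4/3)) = ({-73/3, -9} × [-10/7, -4/3]) ∪ ([-73/3, -9] × {-10/7, -4/3}) ∪ ([-73/3, -9) × [-10/7, -4/3)) ∪ ({-73/3, -9, -10/7, 6/17, 7/5, 2⋅√3} × [7/5, 2⋅√3])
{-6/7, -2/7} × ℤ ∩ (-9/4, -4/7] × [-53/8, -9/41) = {-6/7} × {-6, -5, …, -1}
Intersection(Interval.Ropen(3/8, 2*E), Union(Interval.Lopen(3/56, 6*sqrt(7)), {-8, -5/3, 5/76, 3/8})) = Interval.Ropen(3/8, 2*E)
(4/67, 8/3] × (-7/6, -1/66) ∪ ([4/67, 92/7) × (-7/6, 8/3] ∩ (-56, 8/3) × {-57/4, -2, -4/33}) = ([4/67, 8/3) × {-4/33}) ∪ ((4/67, 8/3] × (-7/6, -1/66))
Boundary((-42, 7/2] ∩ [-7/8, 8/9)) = {-7/8, 8/9}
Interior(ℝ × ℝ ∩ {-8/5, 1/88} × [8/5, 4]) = ∅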